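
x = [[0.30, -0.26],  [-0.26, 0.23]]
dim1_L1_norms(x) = [0.56, 0.49]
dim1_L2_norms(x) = [0.4, 0.35]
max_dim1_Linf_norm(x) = 0.3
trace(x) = 0.53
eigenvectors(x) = [[0.75, 0.66], [-0.66, 0.75]]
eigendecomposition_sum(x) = [[0.30, -0.26], [-0.26, 0.23]] + [[0.00, 0.00],[0.00, 0.0]]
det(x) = 0.00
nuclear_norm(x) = 0.53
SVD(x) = [[-0.75, 0.66], [0.66, 0.75]] @ diag([0.5273451924468981, 0.0026548075531018737]) @ [[-0.75, 0.66], [0.66, 0.75]]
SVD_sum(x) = [[0.30, -0.26],[-0.26, 0.23]] + [[0.00, 0.0], [0.0, 0.00]]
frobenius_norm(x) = 0.53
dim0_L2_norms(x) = [0.4, 0.35]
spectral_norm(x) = 0.53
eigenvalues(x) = [0.53, 0.0]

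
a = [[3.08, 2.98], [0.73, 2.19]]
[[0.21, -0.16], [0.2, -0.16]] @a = [[0.53, 0.28], [0.5, 0.25]]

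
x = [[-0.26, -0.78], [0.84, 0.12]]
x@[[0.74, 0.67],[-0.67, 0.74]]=[[0.33, -0.75], [0.54, 0.65]]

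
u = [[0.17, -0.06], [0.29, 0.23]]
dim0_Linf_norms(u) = [0.29, 0.23]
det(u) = 0.06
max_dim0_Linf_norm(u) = 0.29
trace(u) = 0.40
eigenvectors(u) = [[(0.09-0.4j), 0.09+0.40j], [(-0.91+0j), -0.91-0.00j]]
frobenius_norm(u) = 0.41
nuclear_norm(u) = 0.53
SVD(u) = [[-0.29,-0.96], [-0.96,0.29]] @ diag([0.38460228855841333, 0.14690500207831914]) @ [[-0.85, -0.53], [-0.53, 0.85]]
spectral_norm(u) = 0.38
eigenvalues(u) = [(0.2+0.13j), (0.2-0.13j)]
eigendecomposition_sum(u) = [[(0.08+0.09j), -0.03+0.05j], [(0.14-0.23j), (0.12+0.04j)]] + [[(0.08-0.09j), -0.03-0.05j], [0.14+0.23j, 0.12-0.04j]]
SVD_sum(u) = [[0.1, 0.06], [0.31, 0.19]] + [[0.07, -0.12], [-0.02, 0.04]]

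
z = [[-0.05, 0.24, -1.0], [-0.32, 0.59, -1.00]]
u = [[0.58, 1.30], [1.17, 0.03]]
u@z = [[-0.44, 0.91, -1.88], [-0.07, 0.3, -1.20]]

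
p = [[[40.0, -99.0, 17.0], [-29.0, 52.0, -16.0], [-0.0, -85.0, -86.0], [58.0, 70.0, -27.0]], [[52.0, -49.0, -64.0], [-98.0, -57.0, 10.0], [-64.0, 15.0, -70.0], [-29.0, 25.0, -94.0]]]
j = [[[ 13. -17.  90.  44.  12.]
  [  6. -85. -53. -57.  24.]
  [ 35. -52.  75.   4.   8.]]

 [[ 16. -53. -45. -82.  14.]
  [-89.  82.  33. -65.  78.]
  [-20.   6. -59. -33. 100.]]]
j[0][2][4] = 8.0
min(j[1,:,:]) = -89.0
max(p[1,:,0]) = 52.0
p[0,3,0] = 58.0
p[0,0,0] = 40.0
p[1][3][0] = -29.0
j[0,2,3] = 4.0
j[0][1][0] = 6.0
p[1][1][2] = 10.0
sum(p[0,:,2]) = -112.0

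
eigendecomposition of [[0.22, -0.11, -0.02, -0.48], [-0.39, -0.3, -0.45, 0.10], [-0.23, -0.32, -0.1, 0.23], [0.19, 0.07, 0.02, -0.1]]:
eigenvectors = [[-0.04+0.00j, -0.76+0.00j, -0.76-0.00j, (-0.46+0j)], [(-0.82+0j), 0.15-0.07j, (0.15+0.07j), (0.73+0j)], [(-0.56+0j), (0.43+0.07j), (0.43-0.07j), (-0.49+0j)], [0.14+0.00j, (-0.29+0.35j), -0.29-0.35j, (-0.14+0j)]]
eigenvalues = [(-0.64+0j), (0.07+0.21j), (0.07-0.21j), (0.23+0j)]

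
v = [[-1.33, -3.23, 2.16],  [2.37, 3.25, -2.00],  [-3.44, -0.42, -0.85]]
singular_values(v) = [6.27, 3.23, 0.1]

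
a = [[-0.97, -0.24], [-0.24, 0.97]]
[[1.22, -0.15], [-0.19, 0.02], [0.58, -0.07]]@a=[[-1.15, -0.44], [0.18, 0.06], [-0.55, -0.21]]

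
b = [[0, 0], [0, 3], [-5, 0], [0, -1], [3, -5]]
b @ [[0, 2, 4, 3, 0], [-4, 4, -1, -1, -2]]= [[0, 0, 0, 0, 0], [-12, 12, -3, -3, -6], [0, -10, -20, -15, 0], [4, -4, 1, 1, 2], [20, -14, 17, 14, 10]]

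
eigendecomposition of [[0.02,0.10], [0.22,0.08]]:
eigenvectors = [[-0.64, -0.48],[0.77, -0.88]]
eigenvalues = [-0.1, 0.2]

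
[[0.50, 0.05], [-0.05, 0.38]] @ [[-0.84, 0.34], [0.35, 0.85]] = [[-0.4, 0.21],[0.18, 0.31]]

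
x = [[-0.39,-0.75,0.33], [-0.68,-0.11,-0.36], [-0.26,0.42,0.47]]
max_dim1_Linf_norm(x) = 0.75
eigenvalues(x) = [(-0.98+0j), (0.47+0.49j), (0.47-0.49j)]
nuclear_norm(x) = 2.34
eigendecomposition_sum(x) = [[(-0.59+0j), -0.51+0.00j, 0.01-0.00j], [(-0.45+0j), -0.39+0.00j, (0.01-0j)], [0.02-0.00j, (0.02-0j), -0.00+0.00j]] + [[0.10+0.09j,(-0.12-0.13j),(0.16-0.15j)], [(-0.12-0.11j),0.14+0.15j,(-0.18+0.18j)], [(-0.14+0.15j),0.20-0.18j,(0.24+0.25j)]] + [[(0.1-0.09j), -0.12+0.13j, (0.16+0.15j)], [-0.12+0.11j, (0.14-0.15j), -0.18-0.18j], [-0.14-0.15j, 0.20+0.18j, (0.24-0.25j)]]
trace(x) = -0.03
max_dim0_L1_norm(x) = 1.33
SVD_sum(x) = [[-0.55, -0.62, 0.02], [-0.34, -0.39, 0.01], [0.09, 0.10, -0.00]] + [[0.14, -0.11, 0.32], [-0.20, 0.16, -0.47], [0.07, -0.06, 0.16]] + [[0.02, -0.02, -0.01],[-0.13, 0.12, 0.1],[-0.42, 0.38, 0.31]]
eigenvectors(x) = [[(0.79+0j), -0.00+0.46j, (-0-0.46j)],  [0.61+0.00j, -0.01-0.53j, -0.01+0.53j],  [(-0.03+0j), (-0.71+0j), (-0.71-0j)]]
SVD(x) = [[-0.84, -0.54, 0.04], [-0.53, 0.79, -0.31], [0.14, -0.28, -0.95]] @ diag([0.9885409922738432, 0.6785287104392197, 0.6744519965897762]) @ [[0.66, 0.75, -0.02],  [-0.38, 0.3, -0.88],  [0.65, -0.59, -0.48]]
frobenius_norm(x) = 1.38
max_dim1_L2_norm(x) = 0.91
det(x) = -0.45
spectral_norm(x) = 0.99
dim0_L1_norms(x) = [1.33, 1.28, 1.16]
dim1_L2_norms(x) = [0.91, 0.78, 0.68]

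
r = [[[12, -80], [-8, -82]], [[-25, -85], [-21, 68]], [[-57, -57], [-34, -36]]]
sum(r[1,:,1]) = -17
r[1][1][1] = 68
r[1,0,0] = -25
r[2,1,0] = -34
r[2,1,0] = -34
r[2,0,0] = -57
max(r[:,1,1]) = 68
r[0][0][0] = 12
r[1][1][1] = 68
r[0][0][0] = 12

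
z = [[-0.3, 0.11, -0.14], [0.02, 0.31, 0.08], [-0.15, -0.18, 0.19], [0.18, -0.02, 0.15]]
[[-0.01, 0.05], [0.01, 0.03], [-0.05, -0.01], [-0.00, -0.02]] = z @ [[0.1, -0.10],[0.05, 0.12],[-0.12, -0.02]]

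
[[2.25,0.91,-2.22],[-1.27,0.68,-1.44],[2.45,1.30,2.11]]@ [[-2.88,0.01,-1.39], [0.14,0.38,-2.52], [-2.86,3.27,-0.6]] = [[-0.00, -6.89, -4.09], [7.87, -4.46, 0.92], [-12.91, 7.42, -7.95]]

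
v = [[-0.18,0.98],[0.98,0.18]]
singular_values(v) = [1.0, 1.0]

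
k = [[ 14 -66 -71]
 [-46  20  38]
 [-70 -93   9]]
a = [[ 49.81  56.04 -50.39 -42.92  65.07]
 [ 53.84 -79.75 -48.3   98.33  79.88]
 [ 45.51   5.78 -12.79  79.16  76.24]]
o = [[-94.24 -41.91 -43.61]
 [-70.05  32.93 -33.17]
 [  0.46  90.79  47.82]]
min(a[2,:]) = -12.79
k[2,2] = 9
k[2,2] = 9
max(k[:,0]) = 14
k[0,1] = -66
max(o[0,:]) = -41.91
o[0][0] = -94.24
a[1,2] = -48.3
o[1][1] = 32.93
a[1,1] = -79.75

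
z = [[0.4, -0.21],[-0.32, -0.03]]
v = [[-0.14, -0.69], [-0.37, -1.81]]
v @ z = [[0.16,0.05], [0.43,0.13]]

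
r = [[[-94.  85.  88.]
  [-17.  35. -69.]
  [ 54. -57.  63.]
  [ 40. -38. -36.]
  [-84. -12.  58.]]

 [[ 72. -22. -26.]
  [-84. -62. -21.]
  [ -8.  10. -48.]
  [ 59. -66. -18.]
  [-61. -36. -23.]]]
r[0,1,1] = 35.0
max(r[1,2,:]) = 10.0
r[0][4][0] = -84.0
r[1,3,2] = -18.0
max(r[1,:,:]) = 72.0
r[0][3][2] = -36.0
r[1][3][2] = -18.0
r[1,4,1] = -36.0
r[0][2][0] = 54.0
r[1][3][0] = 59.0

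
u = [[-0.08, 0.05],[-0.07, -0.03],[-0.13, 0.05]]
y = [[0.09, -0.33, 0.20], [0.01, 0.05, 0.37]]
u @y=[[-0.01, 0.03, 0.0], [-0.01, 0.02, -0.03], [-0.01, 0.05, -0.01]]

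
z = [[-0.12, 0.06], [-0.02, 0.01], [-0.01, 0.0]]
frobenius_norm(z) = 0.14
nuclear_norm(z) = 0.14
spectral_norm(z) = 0.14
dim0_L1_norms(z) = [0.15, 0.07]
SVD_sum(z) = [[-0.12, 0.06], [-0.02, 0.01], [-0.01, 0.00]] + [[0.00, 0.0],  [0.00, 0.0],  [-0.0, -0.00]]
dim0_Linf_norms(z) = [0.12, 0.06]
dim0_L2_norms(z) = [0.12, 0.06]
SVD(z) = [[-0.98, -0.06], [-0.16, -0.01], [-0.07, 1.0]] @ diag([0.1363087899091476, 0.0044624873673609]) @ [[0.9, -0.45],[-0.45, -0.9]]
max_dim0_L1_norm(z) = 0.15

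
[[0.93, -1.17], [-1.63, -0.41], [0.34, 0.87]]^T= [[0.93, -1.63, 0.34], [-1.17, -0.41, 0.87]]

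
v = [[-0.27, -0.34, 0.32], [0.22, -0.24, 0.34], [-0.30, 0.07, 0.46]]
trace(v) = -0.05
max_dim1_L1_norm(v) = 0.93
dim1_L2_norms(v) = [0.54, 0.47, 0.55]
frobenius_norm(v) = 0.90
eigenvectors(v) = [[0.72+0.00j, (0.72-0j), (0.16+0j)], [0.14-0.62j, 0.14+0.62j, (0.48+0j)], [(0.2+0.17j), (0.2-0.17j), (0.86+0j)]]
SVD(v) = [[-0.66, -0.05, -0.75], [-0.39, -0.83, 0.40], [-0.64, 0.56, 0.53]] @ diag([0.7512344607617893, 0.42381230825823607, 0.27391588550642565]) @ [[0.38, 0.37, -0.85], [-0.79, 0.6, -0.1], [0.47, 0.71, 0.52]]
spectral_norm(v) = 0.75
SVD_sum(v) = [[-0.19, -0.18, 0.42], [-0.11, -0.11, 0.25], [-0.18, -0.18, 0.41]] + [[0.02,-0.01,0.0], [0.28,-0.21,0.03], [-0.19,0.14,-0.02]] + [[-0.1, -0.15, -0.11], [0.05, 0.08, 0.06], [0.07, 0.10, 0.08]]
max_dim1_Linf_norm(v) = 0.46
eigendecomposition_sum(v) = [[(-0.12+0.2j), (-0.18-0.13j), (0.12+0.04j)], [0.15+0.15j, (-0.15+0.13j), 0.06-0.10j], [-0.08+0.03j, -0.02-0.08j, (0.03+0.04j)]] + [[(-0.12-0.2j), (-0.18+0.13j), 0.12-0.04j], [0.15-0.15j, -0.15-0.13j, 0.06+0.10j], [(-0.08-0.03j), (-0.02+0.08j), 0.03-0.04j]] + [[-0.03-0.00j, 0.02+0.00j, 0.07-0.00j],[(-0.08-0j), 0.06+0.00j, 0.23-0.00j],[(-0.14-0j), 0.11+0.00j, (0.41-0j)]]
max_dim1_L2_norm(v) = 0.55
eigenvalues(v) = [(-0.25+0.37j), (-0.25-0.37j), (0.44+0j)]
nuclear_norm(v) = 1.45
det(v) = 0.09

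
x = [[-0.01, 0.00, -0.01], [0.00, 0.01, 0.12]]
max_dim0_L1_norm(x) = 0.13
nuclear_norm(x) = 0.13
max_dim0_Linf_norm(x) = 0.12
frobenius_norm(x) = 0.12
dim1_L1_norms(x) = [0.02, 0.13]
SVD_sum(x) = [[-0.00, -0.0, -0.01], [0.00, 0.01, 0.12]] + [[-0.01, 0.0, 0.00], [-0.0, 0.0, 0.0]]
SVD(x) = [[-0.08, 1.00], [1.0, 0.08]] @ diag([0.1208304597359457, 0.010000000000000018]) @ [[0.01, 0.08, 1.0], [-1.0, 0.08, 0.00]]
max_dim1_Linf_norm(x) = 0.12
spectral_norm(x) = 0.12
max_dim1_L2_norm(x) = 0.12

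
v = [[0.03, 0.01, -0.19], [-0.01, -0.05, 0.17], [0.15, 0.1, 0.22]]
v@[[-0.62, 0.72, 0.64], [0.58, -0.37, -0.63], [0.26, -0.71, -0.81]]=[[-0.06, 0.15, 0.17], [0.02, -0.11, -0.11], [0.02, -0.09, -0.15]]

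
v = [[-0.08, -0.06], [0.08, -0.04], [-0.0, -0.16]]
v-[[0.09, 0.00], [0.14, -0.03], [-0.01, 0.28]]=[[-0.17, -0.06], [-0.06, -0.01], [0.01, -0.44]]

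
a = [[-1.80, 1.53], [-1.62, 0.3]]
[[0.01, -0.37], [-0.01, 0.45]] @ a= [[0.58, -0.1], [-0.71, 0.12]]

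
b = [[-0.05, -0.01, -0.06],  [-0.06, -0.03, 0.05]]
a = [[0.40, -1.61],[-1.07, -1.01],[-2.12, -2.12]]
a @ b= [[0.08, 0.04, -0.1], [0.11, 0.04, 0.01], [0.23, 0.08, 0.02]]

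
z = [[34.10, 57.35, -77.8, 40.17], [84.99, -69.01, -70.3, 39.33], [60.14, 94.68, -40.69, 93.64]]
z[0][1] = 57.35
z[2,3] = 93.64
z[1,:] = [84.99, -69.01, -70.3, 39.33]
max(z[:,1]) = 94.68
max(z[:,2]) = -40.69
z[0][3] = 40.17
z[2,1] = 94.68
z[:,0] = [34.1, 84.99, 60.14]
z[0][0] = 34.1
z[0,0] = 34.1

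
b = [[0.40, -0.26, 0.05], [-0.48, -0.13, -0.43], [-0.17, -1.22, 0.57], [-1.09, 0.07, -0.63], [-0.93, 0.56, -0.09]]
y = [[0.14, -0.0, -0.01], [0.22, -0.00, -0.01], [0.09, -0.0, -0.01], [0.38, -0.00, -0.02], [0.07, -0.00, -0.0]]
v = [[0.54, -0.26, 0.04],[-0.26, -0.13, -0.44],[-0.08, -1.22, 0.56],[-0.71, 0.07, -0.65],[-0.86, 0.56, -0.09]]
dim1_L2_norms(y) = [0.14, 0.22, 0.09, 0.38, 0.07]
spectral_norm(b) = 1.81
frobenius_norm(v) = 2.11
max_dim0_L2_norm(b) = 1.57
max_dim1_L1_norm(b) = 1.96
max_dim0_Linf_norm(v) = 1.22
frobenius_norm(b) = 2.30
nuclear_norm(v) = 3.43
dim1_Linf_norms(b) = [0.4, 0.48, 1.22, 1.09, 0.93]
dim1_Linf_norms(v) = [0.54, 0.44, 1.22, 0.71, 0.86]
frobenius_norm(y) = 0.48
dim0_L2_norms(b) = [1.57, 1.38, 0.96]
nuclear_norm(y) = 0.48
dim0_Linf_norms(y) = [0.38, 0.0, 0.02]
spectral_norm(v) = 1.68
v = b + y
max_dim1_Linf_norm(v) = 1.22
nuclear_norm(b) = 3.68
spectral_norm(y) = 0.48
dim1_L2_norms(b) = [0.48, 0.66, 1.36, 1.26, 1.09]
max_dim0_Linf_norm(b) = 1.22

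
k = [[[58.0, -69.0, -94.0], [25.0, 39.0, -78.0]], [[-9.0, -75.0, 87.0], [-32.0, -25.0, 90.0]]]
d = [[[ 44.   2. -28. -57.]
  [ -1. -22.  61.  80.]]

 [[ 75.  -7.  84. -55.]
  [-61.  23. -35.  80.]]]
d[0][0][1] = 2.0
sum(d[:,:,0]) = 57.0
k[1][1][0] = -32.0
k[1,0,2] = 87.0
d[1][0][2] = 84.0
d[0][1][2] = 61.0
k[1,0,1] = -75.0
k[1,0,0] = -9.0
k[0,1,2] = -78.0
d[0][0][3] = -57.0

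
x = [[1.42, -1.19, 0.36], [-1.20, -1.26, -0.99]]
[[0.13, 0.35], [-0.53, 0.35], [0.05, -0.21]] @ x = [[-0.24, -0.6, -0.3],[-1.17, 0.19, -0.54],[0.32, 0.21, 0.23]]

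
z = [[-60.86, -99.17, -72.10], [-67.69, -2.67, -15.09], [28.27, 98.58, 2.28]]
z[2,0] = 28.27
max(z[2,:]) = 98.58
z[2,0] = 28.27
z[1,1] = -2.67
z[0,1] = -99.17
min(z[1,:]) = -67.69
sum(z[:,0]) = -100.28000000000002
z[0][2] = -72.1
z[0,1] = -99.17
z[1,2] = -15.09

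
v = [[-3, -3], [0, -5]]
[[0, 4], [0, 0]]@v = [[0, -20], [0, 0]]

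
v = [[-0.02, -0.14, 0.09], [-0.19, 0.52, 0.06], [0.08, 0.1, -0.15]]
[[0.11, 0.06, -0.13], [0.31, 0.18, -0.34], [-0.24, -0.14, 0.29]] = v @ [[-0.93, -0.56, 1.31], [0.12, 0.06, -0.03], [1.17, 0.67, -1.24]]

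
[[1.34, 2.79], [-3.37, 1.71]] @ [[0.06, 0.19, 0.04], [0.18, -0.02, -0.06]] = [[0.58,  0.20,  -0.11], [0.11,  -0.67,  -0.24]]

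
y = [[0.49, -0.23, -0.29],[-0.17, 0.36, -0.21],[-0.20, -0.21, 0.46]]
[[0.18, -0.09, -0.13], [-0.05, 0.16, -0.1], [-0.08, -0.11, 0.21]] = y @ [[0.37, 0.03, -0.01], [0.03, 0.45, -0.01], [-0.01, -0.01, 0.45]]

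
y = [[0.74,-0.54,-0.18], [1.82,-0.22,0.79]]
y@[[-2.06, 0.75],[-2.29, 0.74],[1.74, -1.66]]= [[-0.60, 0.45], [-1.87, -0.11]]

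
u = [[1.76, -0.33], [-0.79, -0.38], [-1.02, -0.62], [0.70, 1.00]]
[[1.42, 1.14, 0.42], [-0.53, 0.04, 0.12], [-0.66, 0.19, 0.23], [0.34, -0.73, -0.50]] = u@[[0.77,0.45,0.13], [-0.20,-1.04,-0.59]]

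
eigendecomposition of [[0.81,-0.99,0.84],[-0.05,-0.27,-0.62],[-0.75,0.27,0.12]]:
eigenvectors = [[(0.75+0j), (0.75-0j), -0.49+0.00j], [(-0.09-0.27j), (-0.09+0.27j), (-0.84+0j)], [(-0.33+0.49j), (-0.33-0.49j), -0.24+0.00j]]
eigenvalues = [(0.57+0.9j), (0.57-0.9j), (-0.48+0j)]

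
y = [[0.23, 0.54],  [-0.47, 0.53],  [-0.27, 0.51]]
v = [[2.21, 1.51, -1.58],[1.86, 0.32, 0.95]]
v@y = [[0.23, 1.19], [0.02, 1.66]]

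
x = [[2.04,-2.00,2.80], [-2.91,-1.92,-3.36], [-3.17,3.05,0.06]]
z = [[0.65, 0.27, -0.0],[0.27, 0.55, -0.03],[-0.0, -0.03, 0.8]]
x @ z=[[0.79,-0.63,2.3], [-2.41,-1.74,-2.63], [-1.24,0.82,-0.04]]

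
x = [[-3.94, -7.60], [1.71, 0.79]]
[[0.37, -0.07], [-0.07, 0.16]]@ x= [[-1.58, -2.87], [0.55, 0.66]]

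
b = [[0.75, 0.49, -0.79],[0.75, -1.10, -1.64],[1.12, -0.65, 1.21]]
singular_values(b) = [2.26, 1.74, 0.95]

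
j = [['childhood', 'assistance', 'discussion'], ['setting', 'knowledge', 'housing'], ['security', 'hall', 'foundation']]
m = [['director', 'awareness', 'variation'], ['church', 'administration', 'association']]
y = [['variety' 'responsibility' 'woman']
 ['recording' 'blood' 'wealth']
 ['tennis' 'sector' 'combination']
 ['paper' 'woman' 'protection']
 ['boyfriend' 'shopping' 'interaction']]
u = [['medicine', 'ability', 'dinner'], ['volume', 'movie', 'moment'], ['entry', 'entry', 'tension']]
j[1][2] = 'housing'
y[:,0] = ['variety', 'recording', 'tennis', 'paper', 'boyfriend']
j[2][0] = 'security'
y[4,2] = 'interaction'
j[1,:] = ['setting', 'knowledge', 'housing']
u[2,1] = 'entry'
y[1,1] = 'blood'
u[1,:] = ['volume', 'movie', 'moment']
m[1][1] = 'administration'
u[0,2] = 'dinner'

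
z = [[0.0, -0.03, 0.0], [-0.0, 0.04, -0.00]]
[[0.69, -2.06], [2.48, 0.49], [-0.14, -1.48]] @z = [[0.00, -0.1, 0.00], [0.00, -0.05, 0.00], [0.00, -0.06, 0.0]]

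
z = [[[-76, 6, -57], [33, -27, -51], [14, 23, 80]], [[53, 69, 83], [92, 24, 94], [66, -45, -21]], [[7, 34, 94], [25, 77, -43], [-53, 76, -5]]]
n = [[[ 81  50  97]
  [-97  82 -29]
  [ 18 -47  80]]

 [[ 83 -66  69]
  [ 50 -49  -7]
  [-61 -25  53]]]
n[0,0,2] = 97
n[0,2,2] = 80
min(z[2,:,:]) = -53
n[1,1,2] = -7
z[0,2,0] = 14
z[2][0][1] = 34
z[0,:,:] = [[-76, 6, -57], [33, -27, -51], [14, 23, 80]]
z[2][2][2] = -5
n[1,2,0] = -61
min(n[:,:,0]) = -97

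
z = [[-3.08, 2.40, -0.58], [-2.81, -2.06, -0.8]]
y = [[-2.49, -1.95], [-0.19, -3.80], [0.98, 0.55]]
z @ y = [[6.64, -3.43],[6.60, 12.87]]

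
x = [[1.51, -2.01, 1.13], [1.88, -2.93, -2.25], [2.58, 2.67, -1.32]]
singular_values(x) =[4.54, 3.97, 1.99]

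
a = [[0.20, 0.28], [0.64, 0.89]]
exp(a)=[[1.36, 0.51], [1.16, 2.61]]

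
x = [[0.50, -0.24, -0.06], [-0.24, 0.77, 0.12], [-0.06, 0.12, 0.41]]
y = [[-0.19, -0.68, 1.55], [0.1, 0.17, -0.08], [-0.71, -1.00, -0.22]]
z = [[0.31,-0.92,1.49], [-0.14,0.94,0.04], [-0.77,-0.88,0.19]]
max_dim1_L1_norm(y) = 2.42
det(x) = 0.13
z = y + x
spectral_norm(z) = 1.97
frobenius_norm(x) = 1.08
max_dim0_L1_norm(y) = 1.85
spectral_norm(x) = 0.94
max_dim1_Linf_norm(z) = 1.49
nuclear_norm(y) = 2.95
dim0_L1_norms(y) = [1.0, 1.85, 1.85]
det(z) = 1.33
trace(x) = 1.68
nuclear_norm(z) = 3.68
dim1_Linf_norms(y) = [1.55, 0.17, 1.0]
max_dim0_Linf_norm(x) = 0.77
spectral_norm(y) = 1.76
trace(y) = -0.24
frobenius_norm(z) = 2.34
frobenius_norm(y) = 2.12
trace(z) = 1.44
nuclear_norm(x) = 1.68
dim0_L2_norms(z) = [0.84, 1.58, 1.5]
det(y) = 0.00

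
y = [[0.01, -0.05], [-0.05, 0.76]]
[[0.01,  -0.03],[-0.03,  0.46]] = y@[[0.62, -0.0],[-0.00, 0.61]]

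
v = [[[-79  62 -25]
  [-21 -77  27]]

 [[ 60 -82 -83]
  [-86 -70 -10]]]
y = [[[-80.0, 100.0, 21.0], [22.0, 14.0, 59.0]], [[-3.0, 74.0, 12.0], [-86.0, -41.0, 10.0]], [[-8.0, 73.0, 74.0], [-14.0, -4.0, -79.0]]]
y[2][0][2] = 74.0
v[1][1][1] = -70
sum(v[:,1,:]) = -237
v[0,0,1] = 62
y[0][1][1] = 14.0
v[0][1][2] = 27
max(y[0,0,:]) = 100.0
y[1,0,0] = -3.0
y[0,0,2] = 21.0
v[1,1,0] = -86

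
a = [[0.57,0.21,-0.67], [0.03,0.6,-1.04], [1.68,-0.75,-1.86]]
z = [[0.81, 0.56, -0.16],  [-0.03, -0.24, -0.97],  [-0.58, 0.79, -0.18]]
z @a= [[0.21, 0.63, -0.83], [-1.65, 0.58, 2.07], [-0.61, 0.49, -0.1]]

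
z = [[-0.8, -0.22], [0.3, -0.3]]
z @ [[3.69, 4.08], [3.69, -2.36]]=[[-3.76,-2.74],  [0.0,1.93]]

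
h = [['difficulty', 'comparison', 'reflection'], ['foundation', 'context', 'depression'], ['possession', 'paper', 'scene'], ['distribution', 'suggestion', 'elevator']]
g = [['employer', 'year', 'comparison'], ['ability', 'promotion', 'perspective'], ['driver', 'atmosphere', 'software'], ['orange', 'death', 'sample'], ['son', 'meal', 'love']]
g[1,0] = 'ability'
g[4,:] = ['son', 'meal', 'love']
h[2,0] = 'possession'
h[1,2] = 'depression'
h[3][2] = 'elevator'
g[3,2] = 'sample'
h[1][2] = 'depression'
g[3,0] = 'orange'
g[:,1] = ['year', 'promotion', 'atmosphere', 'death', 'meal']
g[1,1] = 'promotion'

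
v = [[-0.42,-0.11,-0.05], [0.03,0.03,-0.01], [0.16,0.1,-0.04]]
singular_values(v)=[0.47, 0.08, 0.01]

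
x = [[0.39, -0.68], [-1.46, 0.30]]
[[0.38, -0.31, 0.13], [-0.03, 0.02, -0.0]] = x @ [[-0.11,0.09,-0.04], [-0.62,0.51,-0.21]]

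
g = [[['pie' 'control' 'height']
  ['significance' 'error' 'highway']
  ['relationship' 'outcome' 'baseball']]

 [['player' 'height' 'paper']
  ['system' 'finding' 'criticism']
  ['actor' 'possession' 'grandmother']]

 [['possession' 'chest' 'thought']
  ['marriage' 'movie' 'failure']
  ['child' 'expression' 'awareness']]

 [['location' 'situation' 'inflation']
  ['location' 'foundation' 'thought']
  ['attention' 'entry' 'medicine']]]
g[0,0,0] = 'pie'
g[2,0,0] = 'possession'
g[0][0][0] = 'pie'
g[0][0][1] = 'control'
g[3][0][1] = 'situation'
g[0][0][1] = 'control'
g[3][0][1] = 'situation'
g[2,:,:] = [['possession', 'chest', 'thought'], ['marriage', 'movie', 'failure'], ['child', 'expression', 'awareness']]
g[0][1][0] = 'significance'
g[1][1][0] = 'system'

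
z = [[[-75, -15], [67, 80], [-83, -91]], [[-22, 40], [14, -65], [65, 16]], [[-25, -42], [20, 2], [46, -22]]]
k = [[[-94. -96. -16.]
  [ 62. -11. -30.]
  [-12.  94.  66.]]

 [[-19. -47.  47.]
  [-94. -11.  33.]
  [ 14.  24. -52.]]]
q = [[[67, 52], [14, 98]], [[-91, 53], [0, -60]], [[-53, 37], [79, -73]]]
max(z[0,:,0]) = 67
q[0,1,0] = 14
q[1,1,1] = -60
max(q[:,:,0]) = 79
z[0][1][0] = 67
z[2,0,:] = [-25, -42]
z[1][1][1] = -65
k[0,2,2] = 66.0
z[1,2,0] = 65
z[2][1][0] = 20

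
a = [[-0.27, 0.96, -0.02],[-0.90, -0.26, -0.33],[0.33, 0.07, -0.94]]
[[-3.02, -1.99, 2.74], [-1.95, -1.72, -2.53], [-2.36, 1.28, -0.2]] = a @ [[1.82, 2.52, 1.50], [-2.57, -1.38, 3.3], [2.96, -0.58, 0.98]]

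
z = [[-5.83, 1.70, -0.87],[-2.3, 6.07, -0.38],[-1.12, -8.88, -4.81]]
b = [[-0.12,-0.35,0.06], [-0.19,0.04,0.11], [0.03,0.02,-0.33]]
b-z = [[5.71, -2.05, 0.93], [2.11, -6.03, 0.49], [1.15, 8.90, 4.48]]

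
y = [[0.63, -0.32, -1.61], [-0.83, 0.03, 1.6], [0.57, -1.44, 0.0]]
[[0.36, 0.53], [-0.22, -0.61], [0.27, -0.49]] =y @ [[-0.26, -0.02], [-0.29, 0.33], [-0.27, -0.4]]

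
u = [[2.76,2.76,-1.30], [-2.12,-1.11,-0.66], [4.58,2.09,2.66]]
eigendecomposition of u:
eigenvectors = [[-0.03-0.57j, -0.03+0.57j, (-0.56+0j)],[(0.28+0.1j), 0.28-0.10j, 0.72+0.00j],[(-0.77+0j), (-0.77-0j), (0.41+0j)]]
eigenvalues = [(2.08+3.09j), (2.08-3.09j), (0.15+0j)]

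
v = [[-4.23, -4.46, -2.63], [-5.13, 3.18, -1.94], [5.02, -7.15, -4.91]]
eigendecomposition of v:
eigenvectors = [[(0.19+0j), -0.77+0.00j, -0.77-0.00j], [(-0.78+0j), (-0.4+0.02j), -0.40-0.02j], [0.60+0.00j, (0.18+0.47j), 0.18-0.47j]]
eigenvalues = [(5.91+0j), (-5.93+1.75j), (-5.93-1.75j)]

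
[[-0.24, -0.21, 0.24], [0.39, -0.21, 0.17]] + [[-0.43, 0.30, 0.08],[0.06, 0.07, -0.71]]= [[-0.67, 0.09, 0.32], [0.45, -0.14, -0.54]]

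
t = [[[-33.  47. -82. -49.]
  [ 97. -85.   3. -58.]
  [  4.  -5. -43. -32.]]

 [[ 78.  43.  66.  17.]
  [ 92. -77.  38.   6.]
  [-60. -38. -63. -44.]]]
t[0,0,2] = -82.0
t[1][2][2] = -63.0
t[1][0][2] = 66.0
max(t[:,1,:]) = 97.0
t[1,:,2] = [66.0, 38.0, -63.0]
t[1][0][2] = 66.0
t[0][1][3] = -58.0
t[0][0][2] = -82.0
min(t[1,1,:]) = -77.0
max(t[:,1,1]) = -77.0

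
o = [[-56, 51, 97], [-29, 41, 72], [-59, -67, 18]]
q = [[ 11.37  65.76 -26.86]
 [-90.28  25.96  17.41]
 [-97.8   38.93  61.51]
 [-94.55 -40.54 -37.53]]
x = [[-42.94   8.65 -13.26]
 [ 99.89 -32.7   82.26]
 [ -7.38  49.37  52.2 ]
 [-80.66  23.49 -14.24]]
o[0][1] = 51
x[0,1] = 8.65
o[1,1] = 41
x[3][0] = -80.66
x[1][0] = 99.89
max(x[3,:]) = 23.49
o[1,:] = [-29, 41, 72]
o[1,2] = 72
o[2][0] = -59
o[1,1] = 41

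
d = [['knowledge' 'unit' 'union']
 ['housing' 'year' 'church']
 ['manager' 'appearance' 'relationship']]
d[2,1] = 'appearance'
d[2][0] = 'manager'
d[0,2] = 'union'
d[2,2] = 'relationship'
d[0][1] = 'unit'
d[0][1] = 'unit'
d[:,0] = ['knowledge', 'housing', 'manager']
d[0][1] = 'unit'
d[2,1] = 'appearance'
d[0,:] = ['knowledge', 'unit', 'union']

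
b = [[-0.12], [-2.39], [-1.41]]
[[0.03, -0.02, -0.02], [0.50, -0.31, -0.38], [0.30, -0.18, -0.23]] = b@[[-0.21,0.13,0.16]]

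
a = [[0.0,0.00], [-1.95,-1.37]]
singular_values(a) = [2.38, 0.0]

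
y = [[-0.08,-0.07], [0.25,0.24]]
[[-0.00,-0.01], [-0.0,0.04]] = y @ [[0.34, -0.37], [-0.37, 0.54]]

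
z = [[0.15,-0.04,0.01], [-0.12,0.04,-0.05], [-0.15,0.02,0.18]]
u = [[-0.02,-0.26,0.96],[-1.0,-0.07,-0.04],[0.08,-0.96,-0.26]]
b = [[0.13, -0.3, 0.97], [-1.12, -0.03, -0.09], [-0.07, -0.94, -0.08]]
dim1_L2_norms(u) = [0.99, 1.0, 1.0]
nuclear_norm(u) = 3.00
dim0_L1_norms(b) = [1.32, 1.27, 1.14]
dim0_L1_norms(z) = [0.42, 0.1, 0.24]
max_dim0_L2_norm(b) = 1.13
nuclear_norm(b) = 3.07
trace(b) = 0.02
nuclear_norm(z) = 0.43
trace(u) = -0.35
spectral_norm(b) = 1.19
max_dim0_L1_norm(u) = 1.29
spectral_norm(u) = 1.00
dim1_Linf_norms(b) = [0.97, 1.12, 0.94]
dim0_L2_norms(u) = [1.0, 1.0, 1.0]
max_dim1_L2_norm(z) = 0.24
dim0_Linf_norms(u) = [1.0, 0.96, 0.96]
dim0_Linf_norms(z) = [0.15, 0.04, 0.18]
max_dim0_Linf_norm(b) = 1.12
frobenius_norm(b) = 1.79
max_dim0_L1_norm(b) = 1.32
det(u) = 1.00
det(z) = 0.00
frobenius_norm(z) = 0.31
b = u + z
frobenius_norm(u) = 1.73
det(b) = 1.03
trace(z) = 0.37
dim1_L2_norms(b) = [1.02, 1.12, 0.95]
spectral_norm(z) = 0.27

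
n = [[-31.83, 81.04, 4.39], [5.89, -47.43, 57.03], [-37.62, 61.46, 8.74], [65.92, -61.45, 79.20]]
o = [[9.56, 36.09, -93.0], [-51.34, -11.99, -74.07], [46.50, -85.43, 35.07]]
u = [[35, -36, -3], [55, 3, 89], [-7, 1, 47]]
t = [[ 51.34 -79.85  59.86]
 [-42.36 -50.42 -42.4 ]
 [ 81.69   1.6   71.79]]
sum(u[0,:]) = -4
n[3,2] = 79.2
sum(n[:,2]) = 149.36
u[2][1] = 1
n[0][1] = 81.04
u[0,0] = 35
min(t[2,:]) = 1.6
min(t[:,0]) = -42.36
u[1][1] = 3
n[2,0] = -37.62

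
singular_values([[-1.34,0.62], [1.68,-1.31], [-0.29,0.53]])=[2.63, 0.39]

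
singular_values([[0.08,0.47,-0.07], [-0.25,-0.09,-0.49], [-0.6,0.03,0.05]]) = [0.69, 0.47, 0.46]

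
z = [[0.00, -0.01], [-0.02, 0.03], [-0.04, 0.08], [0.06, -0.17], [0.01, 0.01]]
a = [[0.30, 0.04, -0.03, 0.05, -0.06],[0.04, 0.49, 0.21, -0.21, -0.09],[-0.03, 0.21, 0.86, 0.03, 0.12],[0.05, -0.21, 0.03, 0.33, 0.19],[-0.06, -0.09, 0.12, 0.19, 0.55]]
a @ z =[[0.00, -0.01], [-0.03, 0.07], [-0.04, 0.07], [0.02, -0.06], [0.01, -0.02]]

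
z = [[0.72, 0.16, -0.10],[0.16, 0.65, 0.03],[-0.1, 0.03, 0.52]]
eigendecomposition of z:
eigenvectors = [[-0.79, -0.51, -0.33], [-0.58, 0.47, 0.67], [0.18, -0.72, 0.67]]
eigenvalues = [0.86, 0.43, 0.6]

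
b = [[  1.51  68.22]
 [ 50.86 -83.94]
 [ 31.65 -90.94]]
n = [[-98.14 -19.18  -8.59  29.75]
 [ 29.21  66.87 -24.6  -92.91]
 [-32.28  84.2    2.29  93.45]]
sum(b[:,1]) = -106.66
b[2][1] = -90.94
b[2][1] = -90.94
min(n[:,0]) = -98.14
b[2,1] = -90.94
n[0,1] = -19.18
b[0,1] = 68.22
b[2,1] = -90.94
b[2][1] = -90.94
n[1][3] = -92.91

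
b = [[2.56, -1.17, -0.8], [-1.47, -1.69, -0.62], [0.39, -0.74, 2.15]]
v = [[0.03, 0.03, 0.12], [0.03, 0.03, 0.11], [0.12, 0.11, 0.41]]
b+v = [[2.59, -1.14, -0.68], [-1.44, -1.66, -0.51], [0.51, -0.63, 2.56]]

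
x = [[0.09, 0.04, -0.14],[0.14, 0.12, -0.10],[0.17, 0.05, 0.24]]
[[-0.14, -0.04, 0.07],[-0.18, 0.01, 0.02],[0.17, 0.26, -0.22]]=x @ [[0.2,0.64,-0.29], [-1.04,-0.10,-0.06], [0.80,0.66,-0.71]]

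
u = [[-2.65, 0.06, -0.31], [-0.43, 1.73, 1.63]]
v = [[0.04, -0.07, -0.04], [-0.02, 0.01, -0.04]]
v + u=[[-2.61, -0.01, -0.35],[-0.45, 1.74, 1.59]]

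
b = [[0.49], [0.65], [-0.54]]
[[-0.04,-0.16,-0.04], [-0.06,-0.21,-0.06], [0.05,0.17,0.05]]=b @ [[-0.09, -0.32, -0.09]]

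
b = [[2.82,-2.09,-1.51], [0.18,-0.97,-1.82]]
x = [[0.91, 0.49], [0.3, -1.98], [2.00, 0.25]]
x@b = [[2.65, -2.38, -2.27], [0.49, 1.29, 3.15], [5.68, -4.42, -3.48]]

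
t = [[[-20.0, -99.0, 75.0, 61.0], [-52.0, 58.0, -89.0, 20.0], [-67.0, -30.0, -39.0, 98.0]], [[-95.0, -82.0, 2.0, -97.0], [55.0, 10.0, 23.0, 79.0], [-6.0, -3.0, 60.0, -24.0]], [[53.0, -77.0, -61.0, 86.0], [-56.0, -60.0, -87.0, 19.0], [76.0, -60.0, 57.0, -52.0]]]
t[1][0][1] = -82.0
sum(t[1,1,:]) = 167.0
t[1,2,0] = -6.0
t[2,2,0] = 76.0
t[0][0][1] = -99.0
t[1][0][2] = 2.0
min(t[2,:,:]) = -87.0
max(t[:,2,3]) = 98.0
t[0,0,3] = 61.0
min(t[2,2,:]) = -60.0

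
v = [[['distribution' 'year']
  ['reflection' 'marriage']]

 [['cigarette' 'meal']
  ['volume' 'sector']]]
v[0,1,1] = 'marriage'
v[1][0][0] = 'cigarette'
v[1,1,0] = 'volume'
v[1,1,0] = 'volume'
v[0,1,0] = 'reflection'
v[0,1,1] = 'marriage'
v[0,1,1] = 'marriage'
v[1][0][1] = 'meal'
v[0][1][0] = 'reflection'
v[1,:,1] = ['meal', 'sector']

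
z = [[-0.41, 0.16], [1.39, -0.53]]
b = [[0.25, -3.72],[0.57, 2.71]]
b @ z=[[-5.27, 2.01], [3.53, -1.35]]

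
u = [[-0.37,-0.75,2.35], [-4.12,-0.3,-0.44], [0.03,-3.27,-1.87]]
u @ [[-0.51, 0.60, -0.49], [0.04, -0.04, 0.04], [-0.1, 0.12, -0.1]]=[[-0.08,0.09,-0.08], [2.13,-2.51,2.05], [0.04,-0.08,0.04]]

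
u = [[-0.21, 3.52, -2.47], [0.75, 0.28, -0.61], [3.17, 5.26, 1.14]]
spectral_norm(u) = 6.88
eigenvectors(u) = [[(0.05-0.53j), 0.05+0.53j, 0.88+0.00j], [(-0.06-0.19j), (-0.06+0.19j), -0.44+0.00j], [(-0.82+0j), -0.82-0.00j, -0.18+0.00j]]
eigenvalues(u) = [(1.34+3.25j), (1.34-3.25j), (-1.47+0j)]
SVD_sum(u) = [[1.29, 2.94, -0.09],[0.23, 0.53, -0.02],[2.43, 5.54, -0.18]] + [[-1.44, 0.55, -2.42],[-0.1, 0.04, -0.16],[0.77, -0.3, 1.3]] + [[-0.06, 0.03, 0.04], [0.62, -0.28, -0.43], [-0.03, 0.01, 0.02]]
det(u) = -18.11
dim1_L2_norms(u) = [4.31, 1.01, 6.25]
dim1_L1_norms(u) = [6.2, 1.64, 9.57]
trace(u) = 1.21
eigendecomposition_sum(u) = [[0.20+1.02j, 0.88+1.92j, -1.15+0.25j],[0.22+0.31j, 0.58+0.51j, -0.35+0.26j],[1.52-0.46j, (2.81-1.63j), (0.55+1.72j)]] + [[(0.2-1.02j), (0.88-1.92j), -1.15-0.25j],  [(0.22-0.31j), (0.58-0.51j), (-0.35-0.26j)],  [1.52+0.46j, 2.81+1.63j, (0.55-1.72j)]] + [[(-0.62-0j), (1.76+0j), -0.17-0.00j], [0.31+0.00j, (-0.88-0j), 0.09+0.00j], [0.13+0.00j, (-0.36-0j), 0.04+0.00j]]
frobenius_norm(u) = 7.65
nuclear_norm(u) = 10.94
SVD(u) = [[0.47,0.88,-0.09], [0.08,0.06,0.99], [0.88,-0.47,-0.05]] @ diag([6.8768603297893796, 3.2588909395074377, 0.8080357968341776]) @ [[0.4, 0.92, -0.03], [-0.50, 0.19, -0.84], [0.77, -0.35, -0.54]]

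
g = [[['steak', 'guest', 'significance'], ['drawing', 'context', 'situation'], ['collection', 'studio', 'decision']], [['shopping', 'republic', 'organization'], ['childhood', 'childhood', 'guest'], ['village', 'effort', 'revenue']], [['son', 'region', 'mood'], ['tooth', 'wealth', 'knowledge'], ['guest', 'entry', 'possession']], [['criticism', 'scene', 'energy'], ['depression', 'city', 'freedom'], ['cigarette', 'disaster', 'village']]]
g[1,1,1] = 'childhood'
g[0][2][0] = 'collection'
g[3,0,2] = 'energy'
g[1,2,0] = 'village'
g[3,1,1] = 'city'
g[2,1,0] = 'tooth'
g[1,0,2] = 'organization'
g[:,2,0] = ['collection', 'village', 'guest', 'cigarette']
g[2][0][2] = 'mood'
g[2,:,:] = [['son', 'region', 'mood'], ['tooth', 'wealth', 'knowledge'], ['guest', 'entry', 'possession']]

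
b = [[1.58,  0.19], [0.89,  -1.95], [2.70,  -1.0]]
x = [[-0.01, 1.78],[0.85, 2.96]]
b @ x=[[0.15, 3.37], [-1.67, -4.19], [-0.88, 1.85]]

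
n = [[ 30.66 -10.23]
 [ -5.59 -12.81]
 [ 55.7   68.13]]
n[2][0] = 55.7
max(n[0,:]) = 30.66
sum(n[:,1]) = 45.089999999999996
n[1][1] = -12.81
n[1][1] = -12.81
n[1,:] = [-5.59, -12.81]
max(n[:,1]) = 68.13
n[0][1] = -10.23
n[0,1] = -10.23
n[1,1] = -12.81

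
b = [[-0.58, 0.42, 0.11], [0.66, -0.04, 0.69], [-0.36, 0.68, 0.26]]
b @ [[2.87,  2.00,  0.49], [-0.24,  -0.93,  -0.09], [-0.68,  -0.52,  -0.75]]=[[-1.84,-1.61,-0.40],[1.43,1.0,-0.19],[-1.37,-1.49,-0.43]]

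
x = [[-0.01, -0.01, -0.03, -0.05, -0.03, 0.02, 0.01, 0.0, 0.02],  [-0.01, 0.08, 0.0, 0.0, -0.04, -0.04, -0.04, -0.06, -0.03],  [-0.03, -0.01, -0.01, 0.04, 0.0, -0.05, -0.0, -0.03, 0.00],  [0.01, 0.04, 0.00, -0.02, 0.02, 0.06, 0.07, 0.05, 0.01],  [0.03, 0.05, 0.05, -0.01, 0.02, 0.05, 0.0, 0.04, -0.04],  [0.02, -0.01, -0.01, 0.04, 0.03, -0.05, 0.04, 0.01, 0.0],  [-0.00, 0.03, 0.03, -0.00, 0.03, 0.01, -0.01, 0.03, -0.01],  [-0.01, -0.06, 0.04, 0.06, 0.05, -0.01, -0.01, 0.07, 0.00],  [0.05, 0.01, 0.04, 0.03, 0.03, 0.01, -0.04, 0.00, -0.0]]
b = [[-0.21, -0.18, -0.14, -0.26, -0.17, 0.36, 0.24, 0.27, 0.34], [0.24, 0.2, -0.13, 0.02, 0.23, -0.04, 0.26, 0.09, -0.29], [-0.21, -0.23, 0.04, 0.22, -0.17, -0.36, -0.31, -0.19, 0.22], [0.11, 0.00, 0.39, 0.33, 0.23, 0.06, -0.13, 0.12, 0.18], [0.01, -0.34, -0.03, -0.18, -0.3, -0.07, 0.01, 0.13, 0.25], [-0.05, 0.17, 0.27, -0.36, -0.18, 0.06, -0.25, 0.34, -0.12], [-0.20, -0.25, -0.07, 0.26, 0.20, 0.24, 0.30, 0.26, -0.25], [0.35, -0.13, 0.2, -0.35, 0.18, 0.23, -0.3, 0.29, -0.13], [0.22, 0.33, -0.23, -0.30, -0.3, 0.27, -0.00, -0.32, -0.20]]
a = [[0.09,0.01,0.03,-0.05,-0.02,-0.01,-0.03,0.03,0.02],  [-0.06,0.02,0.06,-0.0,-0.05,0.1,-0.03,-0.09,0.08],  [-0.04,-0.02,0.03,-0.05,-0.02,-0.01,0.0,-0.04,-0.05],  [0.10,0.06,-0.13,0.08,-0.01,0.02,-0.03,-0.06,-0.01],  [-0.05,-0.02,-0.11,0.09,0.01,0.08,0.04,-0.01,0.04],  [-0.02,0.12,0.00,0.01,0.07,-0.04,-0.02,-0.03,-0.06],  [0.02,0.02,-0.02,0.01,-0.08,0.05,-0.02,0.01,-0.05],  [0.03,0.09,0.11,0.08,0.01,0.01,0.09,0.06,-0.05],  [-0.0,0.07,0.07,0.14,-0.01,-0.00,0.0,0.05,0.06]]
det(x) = -0.00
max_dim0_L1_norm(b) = 2.28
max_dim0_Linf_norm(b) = 0.39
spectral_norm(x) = 0.18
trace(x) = 0.07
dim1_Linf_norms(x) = [0.05, 0.08, 0.05, 0.07, 0.05, 0.05, 0.03, 0.07, 0.05]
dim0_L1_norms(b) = [1.6, 1.83, 1.5, 2.28, 1.96, 1.69, 1.8, 2.01, 1.98]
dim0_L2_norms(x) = [0.07, 0.12, 0.09, 0.1, 0.09, 0.12, 0.1, 0.12, 0.06]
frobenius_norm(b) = 2.06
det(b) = -0.00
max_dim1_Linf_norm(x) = 0.08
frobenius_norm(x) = 0.30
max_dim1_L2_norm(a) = 0.2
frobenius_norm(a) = 0.50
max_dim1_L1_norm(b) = 2.17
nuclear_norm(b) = 5.32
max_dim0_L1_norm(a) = 0.56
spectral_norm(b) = 1.06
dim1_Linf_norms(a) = [0.09, 0.1, 0.05, 0.13, 0.11, 0.12, 0.08, 0.11, 0.14]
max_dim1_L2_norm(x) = 0.13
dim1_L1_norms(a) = [0.29, 0.49, 0.26, 0.5, 0.45, 0.37, 0.28, 0.53, 0.4]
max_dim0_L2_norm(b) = 0.82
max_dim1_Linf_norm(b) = 0.39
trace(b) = 0.51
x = a @ b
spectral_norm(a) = 0.26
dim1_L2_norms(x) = [0.07, 0.13, 0.08, 0.12, 0.11, 0.09, 0.06, 0.13, 0.09]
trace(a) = 0.29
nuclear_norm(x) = 0.69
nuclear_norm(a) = 1.29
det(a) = -0.00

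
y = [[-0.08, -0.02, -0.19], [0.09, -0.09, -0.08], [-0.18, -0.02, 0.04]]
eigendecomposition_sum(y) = [[0.06,  0.00,  -0.08], [0.04,  0.00,  -0.06], [-0.08,  -0.00,  0.12]] + [[-0.14, -0.04, -0.12], [0.04, 0.01, 0.03], [-0.10, -0.03, -0.08]] + [[-0.00, 0.02, 0.01],[0.01, -0.1, -0.05],[-0.00, 0.01, 0.01]]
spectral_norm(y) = 0.22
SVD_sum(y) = [[-0.09, 0.0, -0.01], [0.09, -0.0, 0.01], [-0.17, 0.01, -0.02]] + [[0.01, -0.05, -0.18], [0.01, -0.03, -0.10], [-0.0, 0.01, 0.04]] + [[0.00,  0.02,  -0.01], [-0.0,  -0.06,  0.02], [-0.0,  -0.04,  0.01]]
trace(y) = -0.13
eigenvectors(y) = [[-0.52, -0.80, -0.20], [-0.40, 0.23, 0.97], [0.75, -0.56, -0.12]]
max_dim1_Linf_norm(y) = 0.19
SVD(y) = [[-0.44, -0.84, -0.31], [0.4, -0.49, 0.77], [-0.80, 0.21, 0.56]] @ diag([0.21707670980474816, 0.21642712023542043, 0.07705195446546476]) @ [[0.99, -0.05, 0.09], [-0.07, 0.26, 0.96], [-0.07, -0.96, 0.26]]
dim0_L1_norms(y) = [0.35, 0.13, 0.31]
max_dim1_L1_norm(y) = 0.29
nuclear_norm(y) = 0.51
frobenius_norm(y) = 0.32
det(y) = 0.00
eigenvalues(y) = [0.18, -0.21, -0.1]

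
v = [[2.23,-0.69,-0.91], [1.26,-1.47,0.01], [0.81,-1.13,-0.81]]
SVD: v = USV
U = [[-0.72, 0.68, -0.15], [-0.53, -0.68, -0.5], [-0.45, -0.28, 0.85]]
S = [3.34, 1.03, 0.63]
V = [[-0.79, 0.53, 0.30], [0.41, 0.83, -0.38], [-0.45, -0.18, -0.87]]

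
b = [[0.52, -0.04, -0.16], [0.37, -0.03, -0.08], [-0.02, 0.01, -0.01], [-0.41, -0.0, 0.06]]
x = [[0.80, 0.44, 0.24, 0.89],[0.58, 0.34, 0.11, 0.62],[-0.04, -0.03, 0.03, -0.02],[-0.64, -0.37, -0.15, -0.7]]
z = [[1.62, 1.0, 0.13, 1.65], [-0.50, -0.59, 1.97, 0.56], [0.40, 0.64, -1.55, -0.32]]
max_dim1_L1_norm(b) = 0.72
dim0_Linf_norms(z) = [1.62, 1.0, 1.97, 1.65]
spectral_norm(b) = 0.78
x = b @ z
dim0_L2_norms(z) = [1.74, 1.33, 2.51, 1.77]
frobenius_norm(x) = 1.90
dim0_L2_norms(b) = [0.76, 0.05, 0.19]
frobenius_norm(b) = 0.78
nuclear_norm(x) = 1.97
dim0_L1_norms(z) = [2.52, 2.23, 3.65, 2.53]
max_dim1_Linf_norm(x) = 0.89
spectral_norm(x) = 1.89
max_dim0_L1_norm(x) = 2.23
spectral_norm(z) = 2.83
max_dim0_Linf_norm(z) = 1.97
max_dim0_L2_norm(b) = 0.76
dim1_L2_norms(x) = [1.3, 0.92, 0.06, 1.03]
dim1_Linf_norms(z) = [1.65, 1.97, 1.55]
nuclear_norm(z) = 5.44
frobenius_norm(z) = 3.77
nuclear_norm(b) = 0.86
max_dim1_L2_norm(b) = 0.55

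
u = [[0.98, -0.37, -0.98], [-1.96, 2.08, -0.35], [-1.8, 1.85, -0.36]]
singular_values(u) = [3.98, 1.16, 0.04]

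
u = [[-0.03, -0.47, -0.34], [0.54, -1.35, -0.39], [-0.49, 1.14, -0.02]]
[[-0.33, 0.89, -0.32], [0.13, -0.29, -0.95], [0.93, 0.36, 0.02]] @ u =[[0.65,-1.41,-0.23], [0.30,-0.75,0.09], [0.16,-0.9,-0.46]]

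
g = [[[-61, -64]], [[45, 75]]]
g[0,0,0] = -61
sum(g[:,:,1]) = 11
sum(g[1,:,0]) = 45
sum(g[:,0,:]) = -5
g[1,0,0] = 45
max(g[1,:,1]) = 75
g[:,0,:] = [[-61, -64], [45, 75]]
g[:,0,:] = [[-61, -64], [45, 75]]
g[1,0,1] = 75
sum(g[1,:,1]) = 75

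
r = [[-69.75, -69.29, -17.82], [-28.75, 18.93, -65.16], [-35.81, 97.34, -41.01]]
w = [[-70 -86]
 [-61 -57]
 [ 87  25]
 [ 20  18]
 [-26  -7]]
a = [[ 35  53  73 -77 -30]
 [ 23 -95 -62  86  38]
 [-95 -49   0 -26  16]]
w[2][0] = 87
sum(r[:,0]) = -134.31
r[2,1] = 97.34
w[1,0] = -61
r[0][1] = -69.29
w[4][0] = -26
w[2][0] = 87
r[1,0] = -28.75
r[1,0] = -28.75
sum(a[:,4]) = 24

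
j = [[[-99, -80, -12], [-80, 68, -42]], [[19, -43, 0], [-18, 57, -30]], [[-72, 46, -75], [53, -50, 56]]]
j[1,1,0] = -18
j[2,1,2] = 56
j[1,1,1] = 57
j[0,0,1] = -80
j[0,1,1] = 68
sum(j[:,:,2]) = -103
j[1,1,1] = 57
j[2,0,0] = -72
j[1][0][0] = 19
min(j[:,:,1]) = -80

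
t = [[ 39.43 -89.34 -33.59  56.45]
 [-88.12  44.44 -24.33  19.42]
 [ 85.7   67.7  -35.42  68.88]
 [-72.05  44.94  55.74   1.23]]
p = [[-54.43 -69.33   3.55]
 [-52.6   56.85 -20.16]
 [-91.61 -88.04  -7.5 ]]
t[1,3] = 19.42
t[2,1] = 67.7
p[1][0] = -52.6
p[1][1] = 56.85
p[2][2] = -7.5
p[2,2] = -7.5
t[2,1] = 67.7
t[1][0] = -88.12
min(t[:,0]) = -88.12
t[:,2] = [-33.59, -24.33, -35.42, 55.74]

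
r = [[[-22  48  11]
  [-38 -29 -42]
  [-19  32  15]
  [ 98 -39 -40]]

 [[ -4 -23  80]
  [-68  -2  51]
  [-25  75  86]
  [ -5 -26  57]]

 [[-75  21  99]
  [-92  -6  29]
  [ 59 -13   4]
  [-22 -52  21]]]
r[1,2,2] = 86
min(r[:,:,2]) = -42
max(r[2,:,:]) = 99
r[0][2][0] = -19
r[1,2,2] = 86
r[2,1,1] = -6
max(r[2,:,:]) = 99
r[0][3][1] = -39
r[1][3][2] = 57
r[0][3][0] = 98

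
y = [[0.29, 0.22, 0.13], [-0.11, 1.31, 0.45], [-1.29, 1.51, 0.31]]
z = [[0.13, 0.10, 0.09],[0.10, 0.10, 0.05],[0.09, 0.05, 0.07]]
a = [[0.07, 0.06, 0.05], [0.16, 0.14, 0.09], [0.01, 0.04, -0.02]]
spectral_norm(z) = 0.27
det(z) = -0.00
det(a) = 0.00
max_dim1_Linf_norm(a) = 0.16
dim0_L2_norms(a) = [0.17, 0.16, 0.1]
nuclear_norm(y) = 3.14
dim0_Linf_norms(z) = [0.13, 0.1, 0.09]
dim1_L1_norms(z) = [0.32, 0.25, 0.21]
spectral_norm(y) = 2.34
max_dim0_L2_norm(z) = 0.19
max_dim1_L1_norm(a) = 0.39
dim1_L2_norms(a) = [0.1, 0.23, 0.05]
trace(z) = 0.30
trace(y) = 1.91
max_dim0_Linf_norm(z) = 0.13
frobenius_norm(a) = 0.26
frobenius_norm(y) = 2.47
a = y @ z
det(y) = -0.00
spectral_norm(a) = 0.25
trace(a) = 0.19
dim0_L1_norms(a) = [0.24, 0.24, 0.16]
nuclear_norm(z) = 0.31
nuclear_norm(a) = 0.30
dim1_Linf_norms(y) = [0.29, 1.31, 1.51]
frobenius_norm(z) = 0.27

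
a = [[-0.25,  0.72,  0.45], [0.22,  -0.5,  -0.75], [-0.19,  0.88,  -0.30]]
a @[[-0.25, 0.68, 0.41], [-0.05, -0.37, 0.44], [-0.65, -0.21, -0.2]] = [[-0.27, -0.53, 0.12], [0.46, 0.49, 0.02], [0.2, -0.39, 0.37]]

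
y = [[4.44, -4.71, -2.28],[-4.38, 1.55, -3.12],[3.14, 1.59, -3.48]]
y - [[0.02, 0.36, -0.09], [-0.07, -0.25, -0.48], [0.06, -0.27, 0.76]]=[[4.42, -5.07, -2.19],  [-4.31, 1.8, -2.64],  [3.08, 1.86, -4.24]]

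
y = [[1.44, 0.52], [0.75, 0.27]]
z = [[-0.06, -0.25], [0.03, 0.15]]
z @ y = [[-0.27, -0.1], [0.16, 0.06]]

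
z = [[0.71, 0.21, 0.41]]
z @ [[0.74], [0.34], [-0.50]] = [[0.39]]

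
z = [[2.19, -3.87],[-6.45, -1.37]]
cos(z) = [[0.62, -0.24],[-0.40, 0.4]]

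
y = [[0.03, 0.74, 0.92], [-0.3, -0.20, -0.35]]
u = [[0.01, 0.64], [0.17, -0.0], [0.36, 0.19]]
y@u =[[0.46,0.19], [-0.16,-0.26]]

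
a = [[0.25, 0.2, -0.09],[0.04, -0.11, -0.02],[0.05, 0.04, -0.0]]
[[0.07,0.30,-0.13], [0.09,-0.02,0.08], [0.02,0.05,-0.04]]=a@[[0.8, 0.55, -0.26], [-0.56, 0.51, -0.65], [0.23, -0.66, -0.71]]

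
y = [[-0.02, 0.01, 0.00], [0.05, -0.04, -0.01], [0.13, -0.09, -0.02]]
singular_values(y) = [0.17, 0.01, 0.0]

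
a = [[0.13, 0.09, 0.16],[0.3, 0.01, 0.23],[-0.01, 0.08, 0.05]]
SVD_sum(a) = [[0.16, 0.03, 0.14], [0.28, 0.05, 0.24], [0.03, 0.00, 0.02]] + [[-0.03, 0.06, 0.02], [0.02, -0.04, -0.01], [-0.04, 0.08, 0.03]] + [[0.0, 0.00, -0.0], [-0.0, -0.00, 0.0], [-0.00, -0.0, 0.0]]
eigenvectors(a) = [[0.59,  0.05,  -0.52], [0.77,  -0.9,  -0.49], [0.22,  0.43,  0.7]]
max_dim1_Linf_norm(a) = 0.3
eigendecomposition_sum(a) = [[0.14,0.09,0.16], [0.18,0.11,0.21], [0.05,0.03,0.06]] + [[-0.01, 0.01, -0.00], [0.12, -0.10, 0.02], [-0.06, 0.05, -0.01]] + [[0.0,  -0.0,  -0.00],  [0.0,  -0.00,  -0.0],  [-0.0,  0.0,  0.0]]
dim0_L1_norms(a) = [0.44, 0.18, 0.44]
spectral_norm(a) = 0.43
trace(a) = 0.19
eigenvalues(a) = [0.31, -0.12, 0.0]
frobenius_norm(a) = 0.45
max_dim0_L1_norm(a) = 0.44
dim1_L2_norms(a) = [0.22, 0.38, 0.09]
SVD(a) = [[-0.49, 0.57, -0.65], [-0.87, -0.40, 0.31], [-0.08, 0.72, 0.69]] @ diag([0.43311741570440476, 0.12251132911002288, 0.0005276866811978425]) @ [[-0.75, -0.14, -0.65], [-0.42, 0.86, 0.3], [-0.52, -0.50, 0.7]]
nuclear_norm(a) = 0.56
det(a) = -0.00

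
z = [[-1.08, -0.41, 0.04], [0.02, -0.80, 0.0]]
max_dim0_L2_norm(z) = 1.08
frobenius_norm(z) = 1.41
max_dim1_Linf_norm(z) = 1.08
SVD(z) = [[-0.94,  -0.35], [-0.35,  0.94]] @ diag([1.2049075216326868, 0.7243603138721622]) @ [[0.83, 0.55, -0.03], [0.55, -0.83, -0.02]]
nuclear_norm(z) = 1.93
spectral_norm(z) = 1.20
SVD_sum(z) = [[-0.94,  -0.62,  0.04], [-0.35,  -0.24,  0.01]] + [[-0.14, 0.21, 0.00], [0.37, -0.56, -0.01]]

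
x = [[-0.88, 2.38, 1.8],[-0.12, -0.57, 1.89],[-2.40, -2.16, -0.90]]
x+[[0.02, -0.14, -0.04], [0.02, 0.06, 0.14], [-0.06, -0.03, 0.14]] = [[-0.86,2.24,1.76], [-0.10,-0.51,2.03], [-2.46,-2.19,-0.76]]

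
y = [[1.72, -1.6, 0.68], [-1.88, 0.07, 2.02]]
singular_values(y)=[2.99, 2.16]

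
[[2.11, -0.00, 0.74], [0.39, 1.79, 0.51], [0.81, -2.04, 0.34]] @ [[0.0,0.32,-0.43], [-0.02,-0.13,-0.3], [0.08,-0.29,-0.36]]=[[0.06, 0.46, -1.17], [0.01, -0.26, -0.89], [0.07, 0.43, 0.14]]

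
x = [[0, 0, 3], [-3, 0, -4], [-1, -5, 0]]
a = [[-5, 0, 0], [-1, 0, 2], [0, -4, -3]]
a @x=[[0, 0, -15], [-2, -10, -3], [15, 15, 16]]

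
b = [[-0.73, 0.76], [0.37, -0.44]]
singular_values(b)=[1.2, 0.03]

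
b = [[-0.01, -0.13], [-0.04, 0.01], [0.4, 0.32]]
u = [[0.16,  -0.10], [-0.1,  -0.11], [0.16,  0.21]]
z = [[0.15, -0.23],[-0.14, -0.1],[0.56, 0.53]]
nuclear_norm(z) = 1.06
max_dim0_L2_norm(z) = 0.6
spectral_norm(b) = 0.52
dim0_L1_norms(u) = [0.42, 0.42]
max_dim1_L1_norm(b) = 0.72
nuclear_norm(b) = 0.62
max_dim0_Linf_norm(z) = 0.56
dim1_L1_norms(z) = [0.38, 0.24, 1.09]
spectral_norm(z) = 0.79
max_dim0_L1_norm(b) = 0.46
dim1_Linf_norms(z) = [0.23, 0.14, 0.56]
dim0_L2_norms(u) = [0.25, 0.26]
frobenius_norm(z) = 0.84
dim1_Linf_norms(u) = [0.16, 0.11, 0.21]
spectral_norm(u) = 0.30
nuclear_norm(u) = 0.49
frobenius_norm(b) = 0.53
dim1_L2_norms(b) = [0.13, 0.04, 0.51]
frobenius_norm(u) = 0.36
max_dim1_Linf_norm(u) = 0.21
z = u + b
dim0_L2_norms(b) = [0.4, 0.35]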